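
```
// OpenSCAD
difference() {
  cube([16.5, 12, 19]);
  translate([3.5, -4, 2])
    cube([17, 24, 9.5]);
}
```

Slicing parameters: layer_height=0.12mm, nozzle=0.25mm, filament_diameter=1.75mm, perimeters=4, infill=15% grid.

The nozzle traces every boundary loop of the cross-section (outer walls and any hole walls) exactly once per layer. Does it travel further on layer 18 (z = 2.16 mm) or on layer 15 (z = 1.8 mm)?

Layer 18 (z = 2.16): the cube is present — its section is the full 16.5×12 rectangle (perimeter 57.00 mm); the cube at (3.5, -4) (footprint 17×24) is included at this height (perimeter 82.00 mm); Subtracting the remaining from the first: starting from the 16.5×12 cube, the 17×24 cube at (3.5, -4) partially overlaps it — only the 156.00 mm² overlap (of its 408.00 mm²) is removed, clipping the outline — boundary = 31.00 mm. So its perimeter = 31.00 mm. Layer 15 (z = 1.8): the cube is present — its section is the full 16.5×12 rectangle (perimeter 57.00 mm); the cube at (3.5, -4) is not intersected at this z (z outside [2, 11.5]); Taking the first minus the rest: none of the subtracted shapes is present at this height, so the 16.5×12 cube is unchanged — boundary = 57.00 mm. So its perimeter = 57.00 mm. Layer 15 is larger (57.00 vs 31.00 mm).

layer 15 (z = 1.8 mm)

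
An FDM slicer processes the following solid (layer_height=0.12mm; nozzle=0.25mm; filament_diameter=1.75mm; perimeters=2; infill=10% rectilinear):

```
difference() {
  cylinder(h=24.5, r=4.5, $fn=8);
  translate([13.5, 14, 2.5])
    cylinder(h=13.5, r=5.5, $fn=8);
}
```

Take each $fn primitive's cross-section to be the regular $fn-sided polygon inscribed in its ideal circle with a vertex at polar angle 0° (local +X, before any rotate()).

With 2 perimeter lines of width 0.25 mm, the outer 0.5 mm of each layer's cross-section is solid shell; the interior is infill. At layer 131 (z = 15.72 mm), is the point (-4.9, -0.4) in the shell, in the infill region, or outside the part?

outside

At z = 15.72 mm: the r=4.5 cylinder contributes a regular 8-gon of circumradius 4.5; the r=5.5 cylinder at (13.5, 14) contributes a regular 8-gon of circumradius 5.5; After the difference (first − rest): starting from the r=4.5 cylinder, the r=5.5 cylinder at (13.5, 14) misses the remaining region (no effect) — 1 connected region. Overall, the cross-section is a single solid region. The nearest boundary edge runs (-3.18, -3.18)→(-4.50, 0.00); distance from the point to it = 0.52 mm. The point is not inside any of the regions above, so it lies outside the cross-section (0.52 mm from the nearest boundary).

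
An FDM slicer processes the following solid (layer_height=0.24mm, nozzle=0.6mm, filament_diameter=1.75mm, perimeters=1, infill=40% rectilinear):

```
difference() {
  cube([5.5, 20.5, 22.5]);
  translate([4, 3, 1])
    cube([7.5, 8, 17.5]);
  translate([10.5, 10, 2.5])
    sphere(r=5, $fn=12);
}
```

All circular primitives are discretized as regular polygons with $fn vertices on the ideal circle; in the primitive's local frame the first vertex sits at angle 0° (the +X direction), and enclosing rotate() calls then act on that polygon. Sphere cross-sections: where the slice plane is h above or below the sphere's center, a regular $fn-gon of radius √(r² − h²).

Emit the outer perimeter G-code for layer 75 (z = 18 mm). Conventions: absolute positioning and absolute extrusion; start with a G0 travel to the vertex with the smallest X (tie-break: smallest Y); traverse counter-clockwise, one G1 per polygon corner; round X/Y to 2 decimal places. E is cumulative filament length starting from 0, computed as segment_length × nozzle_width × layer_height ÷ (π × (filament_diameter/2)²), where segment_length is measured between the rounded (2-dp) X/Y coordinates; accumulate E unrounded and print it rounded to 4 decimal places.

At z = 18 mm: the 5.5×20.5 cube contributes its full rectangle; the cube at (4, 3) (footprint 7.5×8) is included at this height; the sphere at (10.5, 10) is absent (|z−center|=15.500 > r=5); After the difference (first − rest): starting from the 5.5×20.5 cube, the 7.5×8 cube at (4, 3) partially overlaps it — only the 12.00 mm² overlap (of its 60.00 mm²) is removed, clipping the outline — 1 connected region. The outline is a single polygon with 8 vertices. Extrusion per mm of travel: 0.6 × 0.24 / (π × 0.875²) = 0.059868. Accumulating E over each segment gives final E = 3.2928.

G0 X0.00 Y0.00 Z18.00
G1 X5.50 Y0.00 E0.3293
G1 X5.50 Y3.00 E0.5089
G1 X4.00 Y3.00 E0.5987
G1 X4.00 Y11.00 E1.0776
G1 X5.50 Y11.00 E1.1674
G1 X5.50 Y20.50 E1.7362
G1 X0.00 Y20.50 E2.0655
G1 X0.00 Y0.00 E3.2928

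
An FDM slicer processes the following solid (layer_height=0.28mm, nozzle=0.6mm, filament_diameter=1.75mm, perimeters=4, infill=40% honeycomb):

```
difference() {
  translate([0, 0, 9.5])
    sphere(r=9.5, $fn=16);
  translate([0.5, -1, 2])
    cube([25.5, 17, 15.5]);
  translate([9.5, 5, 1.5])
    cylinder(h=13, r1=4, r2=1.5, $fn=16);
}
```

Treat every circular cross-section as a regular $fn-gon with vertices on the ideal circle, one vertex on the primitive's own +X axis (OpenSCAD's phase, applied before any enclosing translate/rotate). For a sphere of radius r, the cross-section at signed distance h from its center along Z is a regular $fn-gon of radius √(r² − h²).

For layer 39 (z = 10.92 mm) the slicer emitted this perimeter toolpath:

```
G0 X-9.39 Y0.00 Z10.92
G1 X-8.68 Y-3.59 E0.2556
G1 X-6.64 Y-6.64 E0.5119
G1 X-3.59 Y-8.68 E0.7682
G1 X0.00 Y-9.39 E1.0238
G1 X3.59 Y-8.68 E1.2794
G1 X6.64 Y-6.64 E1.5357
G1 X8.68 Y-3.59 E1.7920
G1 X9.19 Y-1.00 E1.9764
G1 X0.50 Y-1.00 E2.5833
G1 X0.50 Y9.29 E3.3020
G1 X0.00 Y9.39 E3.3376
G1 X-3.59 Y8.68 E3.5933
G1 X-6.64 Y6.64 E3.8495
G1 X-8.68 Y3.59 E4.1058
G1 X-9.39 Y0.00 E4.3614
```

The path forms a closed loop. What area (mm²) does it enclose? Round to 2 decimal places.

Apply the shoelace formula to the sequence of (X, Y) vertices; enclosed area = 198.40 mm².

198.40 mm²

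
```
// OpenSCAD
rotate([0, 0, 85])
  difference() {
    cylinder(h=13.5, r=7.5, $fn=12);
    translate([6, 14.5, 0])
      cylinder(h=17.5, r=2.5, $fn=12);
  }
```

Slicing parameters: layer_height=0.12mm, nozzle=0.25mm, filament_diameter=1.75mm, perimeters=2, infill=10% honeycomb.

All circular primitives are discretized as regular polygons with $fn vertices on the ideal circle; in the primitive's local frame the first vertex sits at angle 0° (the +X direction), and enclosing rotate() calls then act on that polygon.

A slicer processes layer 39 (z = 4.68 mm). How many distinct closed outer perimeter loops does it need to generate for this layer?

1

At z = 4.68 mm: the cylinder: section is a regular 12-gon, circumradius r=7.5; the cylinder at (6, 14.5): section is a regular 12-gon, circumradius r=2.5; Subtracting the remaining from the first: starting from the r=7.5 cylinder, the r=2.5 cylinder at (6, 14.5) misses the remaining region (no effect) — 1 connected region; (whole slice rotated 85° about Z — lengths, areas and connectivity unchanged). The result has 1 disconnected region.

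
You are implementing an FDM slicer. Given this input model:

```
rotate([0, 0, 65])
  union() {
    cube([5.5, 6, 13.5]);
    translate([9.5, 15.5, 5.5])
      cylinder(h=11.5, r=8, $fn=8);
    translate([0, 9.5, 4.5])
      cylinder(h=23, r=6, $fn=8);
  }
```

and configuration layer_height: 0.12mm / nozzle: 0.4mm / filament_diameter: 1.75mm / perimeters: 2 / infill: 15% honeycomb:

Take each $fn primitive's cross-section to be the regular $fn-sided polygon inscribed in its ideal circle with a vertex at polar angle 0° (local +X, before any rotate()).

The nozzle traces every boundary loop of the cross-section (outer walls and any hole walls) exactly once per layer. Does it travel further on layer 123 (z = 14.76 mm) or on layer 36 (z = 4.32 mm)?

layer 123 (z = 14.76 mm)

Layer 123 (z = 14.76): the cube is not intersected at this z (z outside [0, 13.5]); the r=8 cylinder at (9.5, 15.5) contributes a regular 8-gon of circumradius 8 (perimeter = 2·8·8.000·sin(180°/8) = 48.98 mm); the r=6 cylinder at (0, 9.5) gives a regular 8-gon of circumradius 6 (constant along its height) (perimeter = 2·8·6.000·sin(180°/8) = 36.74 mm); Combining (union): the regions partially overlap (shared area 9.76 mm²), so the edge portions inside another operand are dropped and the merged outline is re-measured after clipping — boundary = 70.55 mm; (whole slice rotated 65° about Z — lengths, areas and connectivity unchanged). So its perimeter = 70.55 mm. Layer 36 (z = 4.32): the cube (footprint 5.5×6) is included at this height (perimeter 23.00 mm); the cylinder at (9.5, 15.5) is not intersected at this z (z outside [5.5, 17]); the cylinder at (0, 9.5) is absent (z outside [4.5, 27.5]); Combining (union): only the 5.5×6 cube is present, so the union is just that shape — boundary = 23.00 mm; (whole slice rotated 65° about Z — lengths, areas and connectivity unchanged). So its perimeter = 23.00 mm. Layer 123 is larger (70.55 vs 23.00 mm).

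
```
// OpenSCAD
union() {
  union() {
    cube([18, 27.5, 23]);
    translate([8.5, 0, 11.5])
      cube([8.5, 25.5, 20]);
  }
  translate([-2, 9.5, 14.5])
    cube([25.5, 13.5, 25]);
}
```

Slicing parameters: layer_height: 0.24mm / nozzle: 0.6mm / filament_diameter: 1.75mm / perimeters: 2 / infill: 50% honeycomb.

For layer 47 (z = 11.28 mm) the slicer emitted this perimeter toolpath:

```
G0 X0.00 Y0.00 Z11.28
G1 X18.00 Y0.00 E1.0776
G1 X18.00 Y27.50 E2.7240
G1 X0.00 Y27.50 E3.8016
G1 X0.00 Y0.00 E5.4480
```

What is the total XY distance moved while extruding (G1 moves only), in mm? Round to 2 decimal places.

Sum the Euclidean lengths of each G1 segment: total = 91.00 mm.

91.00 mm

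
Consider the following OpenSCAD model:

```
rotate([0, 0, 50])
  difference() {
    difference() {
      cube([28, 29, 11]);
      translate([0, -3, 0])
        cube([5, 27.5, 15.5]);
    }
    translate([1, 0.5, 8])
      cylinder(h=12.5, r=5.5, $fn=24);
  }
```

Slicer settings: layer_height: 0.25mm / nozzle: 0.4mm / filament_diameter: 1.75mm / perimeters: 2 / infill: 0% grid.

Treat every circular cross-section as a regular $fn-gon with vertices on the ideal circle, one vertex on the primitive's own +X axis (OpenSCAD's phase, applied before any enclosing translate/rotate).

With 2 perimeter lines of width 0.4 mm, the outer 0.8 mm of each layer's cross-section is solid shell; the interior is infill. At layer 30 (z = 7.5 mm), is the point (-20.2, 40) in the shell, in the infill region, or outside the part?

outside

At z = 7.5 mm: the cube (footprint 28×29) is included at this height; the cube at (0, -3) is present — its section is the full 5×27.5 rectangle; Taking the first minus the rest: starting from the 28×29 cube, the 5×27.5 cube at (0, -3) partially overlaps it — only the 122.50 mm² overlap (of its 137.50 mm²) is removed, clipping the outline — 1 connected region; the cylinder at (1, 0.5) is absent (z outside [8, 20.5]); After the difference (first − rest): none of the subtracted shapes is present at this height, so the result so far is unchanged — 1 connected region; (rotated 50° about Z; rotation is an isometry so areas/perimeters/island counts are preserved). Overall, the cross-section is a single solid region. Undo the 50° rotation: the query point maps to (17.657, 41.186) in the un-rotated model frame. The nearest boundary edge runs (0.00, 29.00)→(28.00, 29.00); distance from the point to it = 12.19 mm. The point is not inside any of the regions above, so it lies outside the cross-section (12.19 mm from the nearest boundary).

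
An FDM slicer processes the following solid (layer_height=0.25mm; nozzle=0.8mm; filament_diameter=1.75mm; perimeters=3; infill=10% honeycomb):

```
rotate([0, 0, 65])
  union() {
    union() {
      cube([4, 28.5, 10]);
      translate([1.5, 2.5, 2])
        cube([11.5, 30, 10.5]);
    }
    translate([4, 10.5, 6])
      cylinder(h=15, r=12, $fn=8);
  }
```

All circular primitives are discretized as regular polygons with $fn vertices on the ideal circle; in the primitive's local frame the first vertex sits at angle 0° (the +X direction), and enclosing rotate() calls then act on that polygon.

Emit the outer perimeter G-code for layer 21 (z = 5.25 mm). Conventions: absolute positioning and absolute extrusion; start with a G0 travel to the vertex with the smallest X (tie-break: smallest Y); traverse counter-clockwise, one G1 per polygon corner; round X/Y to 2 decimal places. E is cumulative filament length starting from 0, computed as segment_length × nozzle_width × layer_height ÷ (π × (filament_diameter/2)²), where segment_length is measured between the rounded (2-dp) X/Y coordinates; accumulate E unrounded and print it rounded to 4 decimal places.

At z = 5.25 mm: the cube is present — its section is the full 4×28.5 rectangle; the 11.5×30 cube at (1.5, 2.5) contributes its full rectangle; Taking the union: the regions partially overlap (shared area 65.00 mm²), so overlapping operands fuse into one piece — 1 connected region; the cylinder at (4, 10.5) is absent (z outside [6, 21]); Merging all regions: only the result so far is present, so the union is just that shape — 1 connected region; (whole slice rotated 65° about Z — lengths, areas and connectivity unchanged). The outline is a single polygon with 8 vertices. Extrusion per mm of travel: 0.8 × 0.25 / (π × 0.875²) = 0.083150. Accumulating E over each segment gives final E = 7.5676.

G0 X-28.82 Y15.09 Z5.25
G1 X-25.20 Y13.40 E0.3322
G1 X-25.83 Y12.04 E0.4568
G1 X0.00 Y0.00 E2.8265
G1 X1.69 Y3.63 E3.1594
G1 X-0.58 Y4.68 E3.3674
G1 X3.23 Y12.84 E4.1162
G1 X-23.96 Y25.52 E6.6108
G1 X-28.82 Y15.09 E7.5676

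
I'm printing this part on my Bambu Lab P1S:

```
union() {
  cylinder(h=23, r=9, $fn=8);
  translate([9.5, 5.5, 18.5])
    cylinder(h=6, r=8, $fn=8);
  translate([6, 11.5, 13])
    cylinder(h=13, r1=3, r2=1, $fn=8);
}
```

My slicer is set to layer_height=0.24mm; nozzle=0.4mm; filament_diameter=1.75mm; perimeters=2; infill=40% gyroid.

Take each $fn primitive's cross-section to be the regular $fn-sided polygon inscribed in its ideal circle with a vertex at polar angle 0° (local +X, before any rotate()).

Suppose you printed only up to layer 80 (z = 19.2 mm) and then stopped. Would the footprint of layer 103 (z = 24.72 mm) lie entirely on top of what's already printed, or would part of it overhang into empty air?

entirely on top

Compare the two slices. At z = 19.2: the cylinder: section is a regular 8-gon, circumradius r=9 (area = (8/2)·9.000²·sin(360°/8) = 229.10 mm²); the r=8 cylinder at (9.5, 5.5) gives a regular 8-gon of circumradius 8 (constant along its height) (area = (8/2)·8.000²·sin(360°/8) = 181.02 mm²); the cone at (6, 11.5) (r1=3→r2=1) has section circumradius 2.046 here — a regular 8-gon (area = (8/2)·2.046²·sin(360°/8) = 11.84 mm²); Taking the union: the regions partially overlap — summed areas 421.96 mm² minus the doubly-counted overlap 49.75 mm² gives 372.22 mm² — area = 372.22 mm². At z = 24.72: the cylinder is not intersected at this z (z outside [0, 23]); the cylinder at (9.5, 5.5) is not intersected at this z (z outside [18.5, 24.5]); the cone at (6, 11.5) (r1=3→r2=1) has section circumradius 1.197 here — a regular 8-gon (area = (8/2)·1.197²·sin(360°/8) = 4.05 mm²); Taking the union: only the cone at (6, 11.5) is present, so the union is just that shape — area = 4.05 mm². Checking containment: the cross-section at z = 24.72 is a subset of the cross-section at z = 19.2.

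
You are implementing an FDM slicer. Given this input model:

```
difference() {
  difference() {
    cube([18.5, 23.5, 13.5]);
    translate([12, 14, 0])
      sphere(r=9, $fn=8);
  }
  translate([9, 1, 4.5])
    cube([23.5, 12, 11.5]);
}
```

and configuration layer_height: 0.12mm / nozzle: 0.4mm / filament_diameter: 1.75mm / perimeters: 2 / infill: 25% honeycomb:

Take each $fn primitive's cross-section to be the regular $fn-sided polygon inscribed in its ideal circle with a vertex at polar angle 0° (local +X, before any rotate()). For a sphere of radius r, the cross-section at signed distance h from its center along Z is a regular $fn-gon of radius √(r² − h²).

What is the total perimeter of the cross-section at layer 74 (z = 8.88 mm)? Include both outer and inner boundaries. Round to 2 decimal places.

107.55 mm

At z = 8.88 mm: the cube (footprint 18.5×23.5) is included at this height (perimeter 84.00 mm); the sphere at (12, 14): section is a regular 8-gon, circumradius = √(r²−h²) = √(9²−8.88²) = 1.465 (perimeter = 2·8·1.465·sin(180°/8) = 8.97 mm); After the difference (first − rest): starting from the 18.5×23.5 cube, the r=9 sphere at (12, 14) lies wholly inside it (removes its full 6.07 mm² and its 8.97 mm outline becomes a hole wall) — boundary (outer + 1 inner loop) = 92.97 mm; the cube at (9, 1) (footprint 23.5×12) is included at this height (perimeter 71.00 mm); Taking the first minus the rest: starting from that combined region, the 23.5×12 cube at (9, 1) partially overlaps it — only the 113.48 mm² overlap (of its 282.00 mm²) is removed, clipping the outline — boundary = 107.55 mm. Overall, the cross-section is a single solid region. Total boundary length (outer) = 107.55 mm.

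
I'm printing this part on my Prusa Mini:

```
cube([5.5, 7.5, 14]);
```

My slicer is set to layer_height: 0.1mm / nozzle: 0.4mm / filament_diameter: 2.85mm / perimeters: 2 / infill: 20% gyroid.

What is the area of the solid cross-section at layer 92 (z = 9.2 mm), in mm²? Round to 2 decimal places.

At z = 9.2 mm: the 5.5×7.5 cube contributes its full rectangle (area 41.25 mm²). Overall, the cross-section is a single solid region. Net area = 41.25 mm².

41.25 mm²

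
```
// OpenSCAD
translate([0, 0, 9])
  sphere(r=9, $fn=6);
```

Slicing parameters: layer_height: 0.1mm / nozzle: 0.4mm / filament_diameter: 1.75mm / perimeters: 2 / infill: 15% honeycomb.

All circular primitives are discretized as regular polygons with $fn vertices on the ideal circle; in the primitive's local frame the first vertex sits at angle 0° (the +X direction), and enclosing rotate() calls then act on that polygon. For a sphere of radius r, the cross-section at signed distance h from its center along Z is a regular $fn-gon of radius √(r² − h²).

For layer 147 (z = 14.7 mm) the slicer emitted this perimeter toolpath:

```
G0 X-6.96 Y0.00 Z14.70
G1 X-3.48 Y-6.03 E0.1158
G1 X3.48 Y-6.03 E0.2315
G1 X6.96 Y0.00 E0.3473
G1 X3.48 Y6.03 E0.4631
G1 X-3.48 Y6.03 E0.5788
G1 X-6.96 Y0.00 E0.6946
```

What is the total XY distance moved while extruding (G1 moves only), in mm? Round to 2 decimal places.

Sum the Euclidean lengths of each G1 segment: total = 41.77 mm.

41.77 mm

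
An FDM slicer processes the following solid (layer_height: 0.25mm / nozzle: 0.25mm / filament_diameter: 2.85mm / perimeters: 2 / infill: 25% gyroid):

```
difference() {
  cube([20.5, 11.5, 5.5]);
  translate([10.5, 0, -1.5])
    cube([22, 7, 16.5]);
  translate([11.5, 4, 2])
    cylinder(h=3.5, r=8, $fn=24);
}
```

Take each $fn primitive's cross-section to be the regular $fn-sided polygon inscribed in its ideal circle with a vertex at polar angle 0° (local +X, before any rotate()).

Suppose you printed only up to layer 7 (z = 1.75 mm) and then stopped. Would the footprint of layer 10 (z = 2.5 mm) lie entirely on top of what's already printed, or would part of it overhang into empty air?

Compare the two slices. At z = 1.75: the 20.5×11.5 cube contributes its full rectangle (area 235.75 mm²); the cube at (10.5, 0) is present — its section is the full 22×7 rectangle (area 154.00 mm²); the cylinder at (11.5, 4) is not intersected at this z (z outside [2, 5.5]); After the difference (first − rest): starting from the 20.5×11.5 cube (235.75 mm²), the 22×7 cube at (10.5, 0) partially overlaps it — only the 70.00 mm² overlap (of its 154.00 mm²) is removed, clipping the outline — area = 165.75 mm². At z = 2.5: the 20.5×11.5 cube contributes its full rectangle (area 235.75 mm²); the 22×7 cube at (10.5, 0) contributes its full rectangle (area 154.00 mm²); the r=8 cylinder at (11.5, 4) gives a regular 24-gon of circumradius 8 (constant along its height) (area = (24/2)·8.000²·sin(360°/24) = 198.77 mm²); Subtracting the remaining from the first: starting from the 20.5×11.5 cube (235.75 mm²), the 22×7 cube at (10.5, 0) partially overlaps it — only the 70.00 mm² overlap (of its 154.00 mm²) is removed, clipping the outline; the r=8 cylinder at (11.5, 4) partially overlaps it — only the 97.89 mm² overlap (of its 198.77 mm²) is removed, clipping the outline — area = 67.86 mm². Checking containment: the cross-section at z = 2.5 is a subset of the cross-section at z = 1.75.

entirely on top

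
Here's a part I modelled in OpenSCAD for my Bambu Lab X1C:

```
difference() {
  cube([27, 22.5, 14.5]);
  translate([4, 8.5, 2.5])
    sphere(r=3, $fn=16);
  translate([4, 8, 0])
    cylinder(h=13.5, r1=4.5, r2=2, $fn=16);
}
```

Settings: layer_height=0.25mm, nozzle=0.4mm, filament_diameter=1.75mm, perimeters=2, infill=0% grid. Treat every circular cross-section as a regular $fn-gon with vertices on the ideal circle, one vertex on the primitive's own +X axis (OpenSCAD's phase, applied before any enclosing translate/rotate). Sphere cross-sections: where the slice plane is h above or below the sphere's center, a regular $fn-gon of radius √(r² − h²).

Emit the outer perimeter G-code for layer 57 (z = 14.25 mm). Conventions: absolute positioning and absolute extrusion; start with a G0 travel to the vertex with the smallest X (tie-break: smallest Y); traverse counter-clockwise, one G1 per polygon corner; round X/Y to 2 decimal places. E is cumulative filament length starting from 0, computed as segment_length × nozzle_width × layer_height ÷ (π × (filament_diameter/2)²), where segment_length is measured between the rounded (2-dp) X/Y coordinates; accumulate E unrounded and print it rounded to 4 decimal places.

G0 X0.00 Y0.00 Z14.25
G1 X27.00 Y0.00 E1.1225
G1 X27.00 Y22.50 E2.0580
G1 X0.00 Y22.50 E3.1805
G1 X0.00 Y0.00 E4.1159

At z = 14.25 mm: the 27×22.5 cube contributes its full rectangle; the sphere at (4, 8.5) is absent (|z−center|=11.750 > r=3); the cone at (4, 8) does not reach this height (z outside [0, 13.5]); Taking the first minus the rest: none of the subtracted shapes is present at this height, so the 27×22.5 cube is unchanged — 1 connected region. The outline is a single polygon with 4 vertices. Extrusion per mm of travel: 0.4 × 0.25 / (π × 0.875²) = 0.041575. Accumulating E over each segment gives final E = 4.1159.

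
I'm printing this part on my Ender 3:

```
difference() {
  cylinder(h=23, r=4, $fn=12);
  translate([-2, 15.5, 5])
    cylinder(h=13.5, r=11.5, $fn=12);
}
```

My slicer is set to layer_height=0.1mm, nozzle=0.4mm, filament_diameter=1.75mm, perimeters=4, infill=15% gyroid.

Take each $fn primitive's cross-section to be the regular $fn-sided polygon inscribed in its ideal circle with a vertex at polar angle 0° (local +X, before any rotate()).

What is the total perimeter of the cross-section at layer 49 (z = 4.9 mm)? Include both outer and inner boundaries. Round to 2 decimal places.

At z = 4.9 mm: the r=4 cylinder contributes a regular 12-gon of circumradius 4 (perimeter = 2·12·4.000·sin(180°/12) = 24.85 mm); the cylinder at (-2, 15.5) does not reach this height (z outside [5, 18.5]); Taking the first minus the rest: none of the subtracted shapes is present at this height, so the r=4 cylinder is unchanged — boundary = 24.85 mm. Overall, the cross-section is a single solid region. Total boundary length (outer) = 24.85 mm.

24.85 mm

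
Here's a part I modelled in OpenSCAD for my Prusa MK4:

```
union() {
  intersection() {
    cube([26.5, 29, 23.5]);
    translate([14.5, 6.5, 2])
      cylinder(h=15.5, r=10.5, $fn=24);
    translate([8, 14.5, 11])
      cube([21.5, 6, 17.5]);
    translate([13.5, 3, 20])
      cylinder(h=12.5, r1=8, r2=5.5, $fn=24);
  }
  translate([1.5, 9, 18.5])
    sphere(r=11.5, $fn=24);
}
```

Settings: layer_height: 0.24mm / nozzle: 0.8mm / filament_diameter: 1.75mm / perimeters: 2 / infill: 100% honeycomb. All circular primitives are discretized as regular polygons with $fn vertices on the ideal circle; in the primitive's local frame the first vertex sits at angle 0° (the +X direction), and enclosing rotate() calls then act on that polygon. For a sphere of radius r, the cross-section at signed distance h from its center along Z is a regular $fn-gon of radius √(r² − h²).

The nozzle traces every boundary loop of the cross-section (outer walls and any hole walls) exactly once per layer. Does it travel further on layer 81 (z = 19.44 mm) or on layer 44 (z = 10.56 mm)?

Layer 81 (z = 19.44): the cube is present — its section is the full 26.5×29 rectangle (perimeter 111.00 mm); the cylinder at (14.5, 6.5) is not intersected at this z (z outside [2, 17.5]); the cube at (8, 14.5) is present — its section is the full 21.5×6 rectangle (perimeter 55.00 mm); the cone at (13.5, 3) is absent (z outside [20, 32.5]); Keeping only the common overlap: at least one operand is absent at this height, so nothing remains; the sphere at (1.5, 9): section is a regular 24-gon, circumradius = √(r²−h²) = √(11.5²−0.94²) = 11.462 (perimeter = 2·24·11.462·sin(180°/24) = 71.81 mm); Merging all regions: only the r=11.5 sphere at (1.5, 9) is present, so the union is just that shape — boundary = 71.81 mm. So its perimeter = 71.81 mm. Layer 44 (z = 10.56): the cube (footprint 26.5×29) is included at this height (perimeter 111.00 mm); the r=10.5 cylinder at (14.5, 6.5) contributes a regular 24-gon of circumradius 10.5 (perimeter = 2·24·10.500·sin(180°/24) = 65.79 mm); the cube at (8, 14.5) is absent (z outside [11, 28.5]); the cone at (13.5, 3) does not reach this height (z outside [20, 32.5]); Taking the intersection: at least one operand is absent at this height, so nothing remains; the r=11.5 sphere at (1.5, 9) contributes a regular 24-gon of circumradius √(11.5²−7.94²) = 8.319 (perimeter = 2·24·8.319·sin(180°/24) = 52.12 mm); Combining (union): only the r=11.5 sphere at (1.5, 9) is present, so the union is just that shape — boundary = 52.12 mm. So its perimeter = 52.12 mm. Layer 81 is larger (71.81 vs 52.12 mm).

layer 81 (z = 19.44 mm)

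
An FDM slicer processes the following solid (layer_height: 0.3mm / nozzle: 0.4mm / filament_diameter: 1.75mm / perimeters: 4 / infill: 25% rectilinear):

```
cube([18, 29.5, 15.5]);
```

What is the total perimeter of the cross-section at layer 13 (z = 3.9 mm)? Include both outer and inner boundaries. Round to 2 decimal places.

At z = 3.9 mm: the cube (footprint 18×29.5) is included at this height (perimeter 95.00 mm). Overall, the cross-section is a single solid region. Total boundary length (outer) = 95.00 mm.

95.00 mm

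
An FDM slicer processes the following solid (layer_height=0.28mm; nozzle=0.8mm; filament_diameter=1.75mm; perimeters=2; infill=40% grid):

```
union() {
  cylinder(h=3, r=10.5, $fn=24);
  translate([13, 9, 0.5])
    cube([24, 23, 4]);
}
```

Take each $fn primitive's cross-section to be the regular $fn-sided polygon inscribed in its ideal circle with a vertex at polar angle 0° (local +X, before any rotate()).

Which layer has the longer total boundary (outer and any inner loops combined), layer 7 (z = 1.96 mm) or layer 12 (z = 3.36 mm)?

Layer 7 (z = 1.96): the cylinder: section is a regular 24-gon, circumradius r=10.5 (perimeter = 2·24·10.500·sin(180°/24) = 65.79 mm); the cube at (13, 9) is present — its section is the full 24×23 rectangle (perimeter 94.00 mm); Combining (union): the 2 present regions are separate (no shared area or edge), so areas and boundary lengths simply add and each stays a separate island — boundary = 159.79 mm. So its perimeter = 159.79 mm. Layer 12 (z = 3.36): the cylinder is absent (z outside [0, 3]); the cube at (13, 9) is present — its section is the full 24×23 rectangle (perimeter 94.00 mm); Combining (union): only the 24×23 cube at (13, 9) is present, so the union is just that shape — boundary = 94.00 mm. So its perimeter = 94.00 mm. Layer 7 is larger (159.79 vs 94.00 mm).

layer 7 (z = 1.96 mm)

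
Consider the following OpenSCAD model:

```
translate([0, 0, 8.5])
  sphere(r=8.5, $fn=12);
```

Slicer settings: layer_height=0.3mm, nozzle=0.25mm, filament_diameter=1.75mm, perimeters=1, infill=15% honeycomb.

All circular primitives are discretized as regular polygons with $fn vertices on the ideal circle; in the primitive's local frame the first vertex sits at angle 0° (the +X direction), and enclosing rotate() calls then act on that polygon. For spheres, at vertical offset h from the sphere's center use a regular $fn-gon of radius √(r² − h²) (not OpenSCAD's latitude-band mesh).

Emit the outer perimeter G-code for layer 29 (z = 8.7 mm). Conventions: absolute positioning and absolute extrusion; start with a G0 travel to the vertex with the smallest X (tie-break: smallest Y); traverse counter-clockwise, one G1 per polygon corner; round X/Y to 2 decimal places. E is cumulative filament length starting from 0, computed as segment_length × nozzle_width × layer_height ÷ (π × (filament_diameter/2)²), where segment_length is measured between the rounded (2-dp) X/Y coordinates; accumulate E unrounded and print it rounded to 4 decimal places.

At z = 8.7 mm: the sphere: section is a regular 12-gon, circumradius = √(r²−h²) = √(8.5²−0.2²) = 8.498. The outline is a single polygon with 12 vertices. Extrusion per mm of travel: 0.25 × 0.3 / (π × 0.875²) = 0.031181. Accumulating E over each segment gives final E = 1.6462.

G0 X-8.50 Y0.00 Z8.70
G1 X-7.36 Y-4.25 E0.1372
G1 X-4.25 Y-7.36 E0.2743
G1 X0.00 Y-8.50 E0.4116
G1 X4.25 Y-7.36 E0.5488
G1 X7.36 Y-4.25 E0.6859
G1 X8.50 Y0.00 E0.8231
G1 X7.36 Y4.25 E0.9603
G1 X4.25 Y7.36 E1.0975
G1 X0.00 Y8.50 E1.2347
G1 X-4.25 Y7.36 E1.3719
G1 X-7.36 Y4.25 E1.5090
G1 X-8.50 Y0.00 E1.6462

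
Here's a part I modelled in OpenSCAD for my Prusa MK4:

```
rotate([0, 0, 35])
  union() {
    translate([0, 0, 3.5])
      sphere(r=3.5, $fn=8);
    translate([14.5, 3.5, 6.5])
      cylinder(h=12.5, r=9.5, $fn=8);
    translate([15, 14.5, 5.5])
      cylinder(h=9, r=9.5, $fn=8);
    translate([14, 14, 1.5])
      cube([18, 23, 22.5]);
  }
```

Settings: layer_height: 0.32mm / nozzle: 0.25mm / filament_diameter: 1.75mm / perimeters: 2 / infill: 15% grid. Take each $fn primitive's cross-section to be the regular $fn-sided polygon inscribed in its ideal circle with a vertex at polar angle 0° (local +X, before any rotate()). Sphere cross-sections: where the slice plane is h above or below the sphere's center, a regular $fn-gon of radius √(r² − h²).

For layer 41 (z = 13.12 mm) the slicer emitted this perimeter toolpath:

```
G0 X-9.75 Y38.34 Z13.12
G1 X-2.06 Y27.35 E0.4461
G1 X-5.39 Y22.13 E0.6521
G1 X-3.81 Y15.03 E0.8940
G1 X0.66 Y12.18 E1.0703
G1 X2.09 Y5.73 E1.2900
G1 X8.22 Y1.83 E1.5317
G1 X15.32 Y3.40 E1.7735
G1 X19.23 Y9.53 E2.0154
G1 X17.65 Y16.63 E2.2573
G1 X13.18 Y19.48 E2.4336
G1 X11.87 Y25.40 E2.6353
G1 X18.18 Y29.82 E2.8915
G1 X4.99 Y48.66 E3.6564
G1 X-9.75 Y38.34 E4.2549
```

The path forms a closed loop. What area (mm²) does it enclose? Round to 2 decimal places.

Apply the shoelace formula to the sequence of (X, Y) vertices; enclosed area = 775.13 mm².

775.13 mm²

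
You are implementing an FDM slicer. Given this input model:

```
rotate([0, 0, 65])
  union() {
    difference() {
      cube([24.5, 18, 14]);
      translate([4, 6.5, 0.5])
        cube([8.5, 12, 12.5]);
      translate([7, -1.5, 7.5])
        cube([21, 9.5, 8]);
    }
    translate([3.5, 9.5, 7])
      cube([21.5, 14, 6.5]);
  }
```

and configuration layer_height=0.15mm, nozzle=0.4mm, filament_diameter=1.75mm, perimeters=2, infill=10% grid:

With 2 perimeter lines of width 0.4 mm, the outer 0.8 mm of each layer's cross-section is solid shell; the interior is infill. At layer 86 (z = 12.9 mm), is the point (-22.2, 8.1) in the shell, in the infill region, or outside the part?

outside

At z = 12.9 mm: the cube is present — its section is the full 24.5×18 rectangle; the cube at (4, 6.5) (footprint 8.5×12) is included at this height; the cube at (7, -1.5) (footprint 21×9.5) is included at this height; After the difference (first − rest): starting from the 24.5×18 cube, the 8.5×12 cube at (4, 6.5) partially overlaps it — only the 97.75 mm² overlap (of its 102.00 mm²) is removed, clipping the outline; the 21×9.5 cube at (7, -1.5) partially overlaps it — only the 131.75 mm² overlap (of its 199.50 mm²) is removed, clipping the outline — 2 connected regions; the cube at (3.5, 9.5) is present — its section is the full 21.5×14 rectangle; Merging all regions: the regions partially overlap (shared area 106.25 mm²), so overlapping operands fuse into one piece — 1 connected region; (whole slice rotated 65° about Z — lengths, areas and connectivity unchanged). Overall, the cross-section is a single solid region. Undo the 65° rotation: the query point maps to (-2.041, 23.543) in the un-rotated model frame. The nearest boundary edge runs (3.50, 18.00)→(3.50, 23.50); distance from the point to it = 5.54 mm. The point is not inside any of the regions above, so it lies outside the cross-section (5.54 mm from the nearest boundary).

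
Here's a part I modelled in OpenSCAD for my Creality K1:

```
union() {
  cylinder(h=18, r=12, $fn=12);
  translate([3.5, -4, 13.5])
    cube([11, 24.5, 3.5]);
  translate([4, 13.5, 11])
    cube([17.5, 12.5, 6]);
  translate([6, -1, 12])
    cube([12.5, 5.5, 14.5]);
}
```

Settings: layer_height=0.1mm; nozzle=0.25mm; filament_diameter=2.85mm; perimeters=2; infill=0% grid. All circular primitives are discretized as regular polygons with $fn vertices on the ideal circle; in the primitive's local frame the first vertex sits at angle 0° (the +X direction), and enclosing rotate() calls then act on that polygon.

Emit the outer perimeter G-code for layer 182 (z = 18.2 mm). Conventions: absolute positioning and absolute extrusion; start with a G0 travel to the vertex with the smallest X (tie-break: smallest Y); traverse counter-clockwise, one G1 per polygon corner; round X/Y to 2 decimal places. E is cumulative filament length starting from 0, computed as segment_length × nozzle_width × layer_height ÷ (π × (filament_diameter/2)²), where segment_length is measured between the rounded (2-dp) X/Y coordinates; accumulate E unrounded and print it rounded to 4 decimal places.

At z = 18.2 mm: the cylinder is not intersected at this z (z outside [0, 18]); the cube at (3.5, -4) is absent (z outside [13.5, 17]); the cube at (4, 13.5) does not reach this height (z outside [11, 17]); the cube at (6, -1) is present — its section is the full 12.5×5.5 rectangle; Combining (union): only the 12.5×5.5 cube at (6, -1) is present, so the union is just that shape — 1 connected region. The outline is a single polygon with 4 vertices. Extrusion per mm of travel: 0.25 × 0.1 / (π × 1.425²) = 0.003919. Accumulating E over each segment gives final E = 0.1411.

G0 X6.00 Y-1.00 Z18.20
G1 X18.50 Y-1.00 E0.0490
G1 X18.50 Y4.50 E0.0705
G1 X6.00 Y4.50 E0.1195
G1 X6.00 Y-1.00 E0.1411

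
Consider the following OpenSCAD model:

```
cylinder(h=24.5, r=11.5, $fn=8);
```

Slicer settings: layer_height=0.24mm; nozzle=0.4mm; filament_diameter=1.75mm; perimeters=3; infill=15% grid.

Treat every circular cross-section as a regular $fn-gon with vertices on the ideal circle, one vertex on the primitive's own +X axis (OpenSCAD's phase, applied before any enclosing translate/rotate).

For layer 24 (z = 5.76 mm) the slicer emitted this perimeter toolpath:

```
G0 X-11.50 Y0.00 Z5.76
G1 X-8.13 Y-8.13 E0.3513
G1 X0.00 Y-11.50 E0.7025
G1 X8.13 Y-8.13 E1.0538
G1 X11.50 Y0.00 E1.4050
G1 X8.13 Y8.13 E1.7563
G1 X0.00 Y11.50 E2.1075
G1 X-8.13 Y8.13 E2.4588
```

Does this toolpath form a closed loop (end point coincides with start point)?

Start point (G0): (-11.50, 0.00). End point (last G1): the path does not return to the start — open.

no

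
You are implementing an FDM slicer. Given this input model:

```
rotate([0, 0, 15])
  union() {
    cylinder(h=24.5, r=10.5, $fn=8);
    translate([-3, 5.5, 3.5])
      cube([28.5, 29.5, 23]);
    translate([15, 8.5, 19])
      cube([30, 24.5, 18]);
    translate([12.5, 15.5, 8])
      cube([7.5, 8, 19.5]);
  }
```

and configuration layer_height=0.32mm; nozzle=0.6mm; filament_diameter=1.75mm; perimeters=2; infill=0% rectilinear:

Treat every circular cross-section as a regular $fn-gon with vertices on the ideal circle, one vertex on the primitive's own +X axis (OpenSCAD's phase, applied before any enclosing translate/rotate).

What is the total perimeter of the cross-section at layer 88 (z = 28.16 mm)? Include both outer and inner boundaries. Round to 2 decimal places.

109.00 mm

At z = 28.16 mm: the cylinder is absent (z outside [0, 24.5]); the cube at (-3, 5.5) is not intersected at this z (z outside [3.5, 26.5]); the cube at (15, 8.5) (footprint 30×24.5) is included at this height (perimeter 109.00 mm); the cube at (12.5, 15.5) is absent (z outside [8, 27.5]); Taking the union: only the 30×24.5 cube at (15, 8.5) is present, so the union is just that shape — boundary = 109.00 mm; (whole slice rotated 15° about Z — lengths, areas and connectivity unchanged). Overall, the cross-section is a single solid region. Total boundary length (outer) = 109.00 mm.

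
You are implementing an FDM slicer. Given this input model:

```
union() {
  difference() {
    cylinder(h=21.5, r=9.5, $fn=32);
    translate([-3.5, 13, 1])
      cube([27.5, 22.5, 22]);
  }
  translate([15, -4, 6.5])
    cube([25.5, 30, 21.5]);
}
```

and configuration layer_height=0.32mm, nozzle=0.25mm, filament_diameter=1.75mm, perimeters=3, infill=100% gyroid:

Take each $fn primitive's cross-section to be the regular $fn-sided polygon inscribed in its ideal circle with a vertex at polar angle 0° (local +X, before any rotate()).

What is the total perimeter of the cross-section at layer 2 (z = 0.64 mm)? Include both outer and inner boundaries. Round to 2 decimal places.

At z = 0.64 mm: the r=9.5 cylinder contributes a regular 32-gon of circumradius 9.5 (perimeter = 2·32·9.500·sin(180°/32) = 59.59 mm); the cube at (-3.5, 13) does not reach this height (z outside [1, 23]); Taking the first minus the rest: none of the subtracted shapes is present at this height, so the r=9.5 cylinder is unchanged — boundary = 59.59 mm; the cube at (15, -4) does not reach this height (z outside [6.5, 28]); Merging all regions: only the result so far is present, so the union is just that shape — boundary = 59.59 mm. Overall, the cross-section is a single solid region. Total boundary length (outer) = 59.59 mm.

59.59 mm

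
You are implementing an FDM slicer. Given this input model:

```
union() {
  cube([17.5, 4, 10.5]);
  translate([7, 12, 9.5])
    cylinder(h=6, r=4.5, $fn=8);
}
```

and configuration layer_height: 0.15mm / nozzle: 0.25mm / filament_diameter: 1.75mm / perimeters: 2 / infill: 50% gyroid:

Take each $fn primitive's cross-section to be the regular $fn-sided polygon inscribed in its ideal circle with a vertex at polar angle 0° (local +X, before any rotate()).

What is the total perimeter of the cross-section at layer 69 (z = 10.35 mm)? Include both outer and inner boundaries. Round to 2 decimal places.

At z = 10.35 mm: the cube (footprint 17.5×4) is included at this height (perimeter 43.00 mm); the r=4.5 cylinder at (7, 12) contributes a regular 8-gon of circumradius 4.5 (perimeter = 2·8·4.500·sin(180°/8) = 27.55 mm); Merging all regions: the 2 present regions are separate (no shared area or edge), so areas and boundary lengths simply add and each stays a separate island — boundary = 70.55 mm. Overall, the cross-section has 2 separate islands. Total boundary length (outer) = 70.55 mm.

70.55 mm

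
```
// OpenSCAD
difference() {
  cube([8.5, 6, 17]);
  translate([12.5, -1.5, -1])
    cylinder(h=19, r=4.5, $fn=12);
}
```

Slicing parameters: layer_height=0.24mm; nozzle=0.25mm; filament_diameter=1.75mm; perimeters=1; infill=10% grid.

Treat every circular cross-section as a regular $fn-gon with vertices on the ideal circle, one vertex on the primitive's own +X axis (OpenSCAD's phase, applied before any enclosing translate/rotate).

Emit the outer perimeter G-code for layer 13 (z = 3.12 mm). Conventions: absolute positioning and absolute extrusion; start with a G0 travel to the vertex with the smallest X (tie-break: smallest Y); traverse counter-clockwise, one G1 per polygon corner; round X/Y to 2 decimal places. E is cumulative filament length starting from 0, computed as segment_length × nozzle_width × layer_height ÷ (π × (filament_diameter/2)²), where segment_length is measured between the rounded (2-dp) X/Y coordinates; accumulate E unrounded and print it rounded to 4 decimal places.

G0 X0.00 Y0.00 Z3.12
G1 X8.40 Y0.00 E0.2095
G1 X8.50 Y0.37 E0.2191
G1 X8.50 Y6.00 E0.3595
G1 X0.00 Y6.00 E0.5716
G1 X0.00 Y0.00 E0.7212

At z = 3.12 mm: the cube (footprint 8.5×6) is included at this height; the r=4.5 cylinder at (12.5, -1.5) gives a regular 12-gon of circumradius 4.5 (constant along its height); Taking the first minus the rest: starting from the 8.5×6 cube, the r=4.5 cylinder at (12.5, -1.5) partially overlaps it — only the 0.02 mm² overlap (of its 60.75 mm²) is removed, clipping the outline — 1 connected region. The outline is a single polygon with 5 vertices. Extrusion per mm of travel: 0.25 × 0.24 / (π × 0.875²) = 0.024945. Accumulating E over each segment gives final E = 0.7212.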